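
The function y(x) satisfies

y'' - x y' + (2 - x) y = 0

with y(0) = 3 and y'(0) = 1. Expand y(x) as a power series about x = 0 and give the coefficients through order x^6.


Ansatz: y(x) = sum_{n>=0} a_n x^n, so y'(x) = sum_{n>=1} n a_n x^(n-1) and y''(x) = sum_{n>=2} n(n-1) a_n x^(n-2).
Substitute into P(x) y'' + Q(x) y' + R(x) y = 0 with P(x) = 1, Q(x) = -x, R(x) = 2 - x, and match powers of x.
Initial conditions: a_0 = 3, a_1 = 1.
Setting the coefficient of each power of x to zero and solving order by order (substituting the coefficients already found):
  x^0: 2 a_2 + 2 a_0 = 0  ->  2 a_2 = -2 a_0 = -6  ->  a_2 = -3
  x^1: 6 a_3 + a_1 - a_0 = 0  ->  6 a_3 = -a_1 + a_0 = 2  ->  a_3 = 1/3
  x^2: 12 a_4 - a_1 = 0  ->  12 a_4 = a_1 = 1  ->  a_4 = 1/12
  x^3: 20 a_5 - a_3 - a_2 = 0  ->  20 a_5 = a_3 + a_2 = -8/3  ->  a_5 = -2/15
  x^4: 30 a_6 - 2 a_4 - a_3 = 0  ->  30 a_6 = 2 a_4 + a_3 = 1/2  ->  a_6 = 1/60
Truncated series: y(x) = 3 + x - 3 x^2 + (1/3) x^3 + (1/12) x^4 - (2/15) x^5 + (1/60) x^6 + O(x^7).

a_0 = 3; a_1 = 1; a_2 = -3; a_3 = 1/3; a_4 = 1/12; a_5 = -2/15; a_6 = 1/60


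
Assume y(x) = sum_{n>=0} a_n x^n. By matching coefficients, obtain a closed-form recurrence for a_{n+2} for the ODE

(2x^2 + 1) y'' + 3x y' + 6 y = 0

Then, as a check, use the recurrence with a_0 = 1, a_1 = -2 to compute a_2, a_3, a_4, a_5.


Substitute y = sum_n a_n x^n.
(1 + 2 x^2) y'' contributes (n+2)(n+1) a_{n+2} + 2 n(n-1) a_n at x^n.
3 x y'(x) contributes 3 n a_n at x^n.
6 y(x) contributes 6 a_n at x^n.
Matching x^n: (n+2)(n+1) a_{n+2} + (2 n(n-1) + 3 n + 6) a_n = 0.
Thus a_{n+2} = (-2 n(n-1) - 3 n - 6) / ((n+1)(n+2)) * a_n.

Check with a_0 = 1, a_1 = -2 (apply the recurrence for n = 0, 1, 2, 3): a_0 = 1, a_1 = -2, a_2 = -3, a_3 = 3, a_4 = 4, a_5 = -81/20.

a_(n+2) = (-2 n(n-1) - 3 n - 6) / ((n+1)(n+2)) * a_n; check: a_0 = 1, a_1 = -2, a_2 = -3, a_3 = 3, a_4 = 4, a_5 = -81/20


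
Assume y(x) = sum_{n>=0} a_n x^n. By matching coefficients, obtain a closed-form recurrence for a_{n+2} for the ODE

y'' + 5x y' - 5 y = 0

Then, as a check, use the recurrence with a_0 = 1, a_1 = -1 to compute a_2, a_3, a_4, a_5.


Substitute y = sum_n a_n x^n.
y''(x) has coefficient (n+2)(n+1) a_{n+2} at x^n;
5 x y'(x) has coefficient 5 n a_n at x^n (shift);
-5 y(x) has coefficient -5 a_n at x^n.
Matching x^n: (n+2)(n+1) a_{n+2} + (5n - 5) a_n = 0.
Thus a_{n+2} = (-5n + 5) / ((n+1)(n+2)) * a_n.

Check with a_0 = 1, a_1 = -1 (apply the recurrence for n = 0, 1, 2, 3): a_0 = 1, a_1 = -1, a_2 = 5/2, a_3 = 0, a_4 = -25/24, a_5 = 0.

a_(n+2) = (-5n + 5) / ((n+1)(n+2)) * a_n; check: a_0 = 1, a_1 = -1, a_2 = 5/2, a_3 = 0, a_4 = -25/24, a_5 = 0


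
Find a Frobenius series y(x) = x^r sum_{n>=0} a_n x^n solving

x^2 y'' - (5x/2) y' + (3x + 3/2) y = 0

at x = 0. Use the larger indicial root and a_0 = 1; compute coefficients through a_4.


Write in Frobenius form y'' + (p(x)/x) y' + (q(x)/x^2) y = 0:
  p(x) = -5/2,  q(x) = 3x + 3/2.
Indicial equation: r(r-1) + (-5/2) r + (3/2) = 0 -> roots r_1 = 3, r_2 = 1/2.
Take r = r_1 = 3. Let y(x) = x^r sum_{n>=0} a_n x^n with a_0 = 1.
Substitute y = x^r sum a_n x^n and match x^{r+n}. The recurrence is
  D(n) a_n + 3 a_{n-1} = 0,  where D(n) = (r+n)(r+n-1) + (-5/2)(r+n) + (3/2).
  a_n = -3 / D(n) * a_{n-1}.
Since the indicial polynomial factors as (r - r_1)(r - r_2), D(n) = (r_1 + n - r_1)(r_1 + n - r_2) = n(n + 5/2).
Evaluating step by step (a_0 = 1):
  n = 1: D(1) = 1(1 + 5/2) = 7/2; numerator = -3(1) = -3; a_1 = (-3)/(7/2) = -6/7
  n = 2: D(2) = 2(2 + 5/2) = 9; numerator = -3(-6/7) = 18/7; a_2 = (18/7)/(9) = 2/7
  n = 3: D(3) = 3(3 + 5/2) = 33/2; numerator = -3(2/7) = -6/7; a_3 = (-6/7)/(33/2) = -4/77
  n = 4: D(4) = 4(4 + 5/2) = 26; numerator = -3(-4/77) = 12/77; a_4 = (12/77)/(26) = 6/1001

r = 3; a_0 = 1; a_1 = -6/7; a_2 = 2/7; a_3 = -4/77; a_4 = 6/1001


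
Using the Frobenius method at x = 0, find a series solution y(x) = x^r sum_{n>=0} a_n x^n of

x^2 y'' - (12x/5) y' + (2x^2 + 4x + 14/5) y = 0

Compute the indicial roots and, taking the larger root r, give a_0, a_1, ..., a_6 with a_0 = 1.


Write in Frobenius form y'' + (p(x)/x) y' + (q(x)/x^2) y = 0:
  p(x) = -12/5,  q(x) = 2x^2 + 4x + 14/5.
Indicial equation: r(r-1) + (-12/5) r + (14/5) = 0 -> roots r_1 = 2, r_2 = 7/5.
Take r = r_1 = 2. Let y(x) = x^r sum_{n>=0} a_n x^n with a_0 = 1.
Substitute y = x^r sum a_n x^n and match x^{r+n}. The recurrence is
  D(n) a_n + 4 a_{n-1} + 2 a_{n-2} = 0,  where D(n) = (r+n)(r+n-1) + (-12/5)(r+n) + (14/5).
  a_n = [-4 a_{n-1} - 2 a_{n-2}] / D(n).
Since the indicial polynomial factors as (r - r_1)(r - r_2), D(n) = (r_1 + n - r_1)(r_1 + n - r_2) = n(n + 3/5).
Evaluating step by step (a_0 = 1):
  n = 1: D(1) = 1(1 + 3/5) = 8/5; numerator = -4(1) = -4; a_1 = (-4)/(8/5) = -5/2
  n = 2: D(2) = 2(2 + 3/5) = 26/5; numerator = -4(-5/2) - 2(1) = 8; a_2 = (8)/(26/5) = 20/13
  n = 3: D(3) = 3(3 + 3/5) = 54/5; numerator = -4(20/13) - 2(-5/2) = -15/13; a_3 = (-15/13)/(54/5) = -25/234
  n = 4: D(4) = 4(4 + 3/5) = 92/5; numerator = -4(-25/234) - 2(20/13) = -310/117; a_4 = (-310/117)/(92/5) = -775/5382
  n = 5: D(5) = 5(5 + 3/5) = 28; numerator = -4(-775/5382) - 2(-25/234) = 2125/2691; a_5 = (2125/2691)/(28) = 2125/75348
  n = 6: D(6) = 6(6 + 3/5) = 198/5; numerator = -4(2125/75348) - 2(-775/5382) = 1100/6279; a_6 = (1100/6279)/(198/5) = 250/56511

r = 2; a_0 = 1; a_1 = -5/2; a_2 = 20/13; a_3 = -25/234; a_4 = -775/5382; a_5 = 2125/75348; a_6 = 250/56511


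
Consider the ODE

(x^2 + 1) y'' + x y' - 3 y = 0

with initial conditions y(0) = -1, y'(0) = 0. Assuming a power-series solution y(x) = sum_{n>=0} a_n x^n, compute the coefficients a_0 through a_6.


Ansatz: y(x) = sum_{n>=0} a_n x^n, so y'(x) = sum_{n>=1} n a_n x^(n-1) and y''(x) = sum_{n>=2} n(n-1) a_n x^(n-2).
Substitute into P(x) y'' + Q(x) y' + R(x) y = 0 with P(x) = x^2 + 1, Q(x) = x, R(x) = -3, and match powers of x.
Initial conditions: a_0 = -1, a_1 = 0.
Setting the coefficient of each power of x to zero and solving order by order (substituting the coefficients already found):
  x^0: 2 a_2 - 3 a_0 = 0  ->  2 a_2 = 3 a_0 = -3  ->  a_2 = -3/2
  x^1: 6 a_3 - 2 a_1 = 0  ->  6 a_3 = 2 a_1 = 0  ->  a_3 = 0
  x^2: 12 a_4 + a_2 = 0  ->  12 a_4 = -a_2 = 3/2  ->  a_4 = 1/8
  x^3: 20 a_5 + 6 a_3 = 0  ->  20 a_5 = -6 a_3 = 0  ->  a_5 = 0
  x^4: 30 a_6 + 13 a_4 = 0  ->  30 a_6 = -13 a_4 = -13/8  ->  a_6 = -13/240
Truncated series: y(x) = -1 - (3/2) x^2 + (1/8) x^4 - (13/240) x^6 + O(x^7).

a_0 = -1; a_1 = 0; a_2 = -3/2; a_3 = 0; a_4 = 1/8; a_5 = 0; a_6 = -13/240


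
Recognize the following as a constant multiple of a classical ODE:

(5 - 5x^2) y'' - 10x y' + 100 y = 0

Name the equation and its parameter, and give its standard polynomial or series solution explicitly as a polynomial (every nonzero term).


All three coefficients share the factor 5; dividing through by 5 gives  (1 - x^2) y'' - 2x y' + 20 y = 0.
This matches the Legendre equation (1 - x^2) y'' - 2x y' + n(n+1) y = 0 (note the -2x y' term) with n(n+1) = 20, so n = 4; the polynomial solution is P_4(x).
With y = sum_k a_k x^k, matching x^k gives (k+2)(k+1) a_{k+2} = [k(k+1) - n(n+1)] a_k = (k - 4)(k + 5) a_k. The right side vanishes at k = 4, so the series with the parity of 4 terminates at degree 4.
Standard normalization (P_n(1) = 1): leading coefficient (2n)!/(2^n (n!)^2) = 40320/(16*576) = 35/8, so a_4 = 35/8. Work downward with a_k = (k+1)(k+2) a_{k+2} / ((k - 4)(k + 5)):
  a_2 = (3)(4)(35/8) / ((2 - 4)(2 + 5)) = (105/2)/(-14) = -15/4
  a_0 = (1)(2)(-15/4) / ((0 - 4)(0 + 5)) = (-15/2)/(-20) = 3/8
Hence P_4(x) = 35 x^4/8 - 15 x^2/4 + 3/8.

P_4(x); series = 35 x^4/8 - 15 x^2/4 + 3/8


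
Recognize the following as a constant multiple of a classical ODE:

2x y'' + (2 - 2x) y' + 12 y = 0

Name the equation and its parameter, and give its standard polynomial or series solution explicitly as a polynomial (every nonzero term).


All three coefficients share the factor 2; dividing through by 2 gives  x y'' + (1 - x) y' + 6 y = 0.
This matches the Laguerre equation x y'' + (1 - x) y' + n y = 0 with n = 6; the polynomial solution is L_6(x).
With y = sum_k a_k x^k, matching x^k gives (k+1)k a_{k+1} + (k+1) a_{k+1} - k a_k + n a_k = 0, i.e. (k+1)^2 a_{k+1} = (k - n) a_k = (k - 6) a_k. The right side vanishes at k = 6, so the series terminates at degree 6.
Standard normalization L_n(0) = 1 gives a_0 = 1. Work upward with a_{k+1} = (k - 6) a_k / (k+1)^2:
  a_1 = (0 - 6)(1) / 1^2 = -6/1 = -6
  a_2 = (1 - 6)(-6) / 2^2 = 30/4 = 15/2
  a_3 = (2 - 6)(15/2) / 3^2 = -30/9 = -10/3
  a_4 = (3 - 6)(-10/3) / 4^2 = 10/16 = 5/8
  a_5 = (4 - 6)(5/8) / 5^2 = (-5/4)/25 = -1/20
  a_6 = (5 - 6)(-1/20) / 6^2 = (1/20)/36 = 1/720
Hence L_6(x) = x^6/720 - x^5/20 + 5 x^4/8 - 10 x^3/3 + 15 x^2/2 - 6 x + 1.

L_6(x); series = x^6/720 - x^5/20 + 5 x^4/8 - 10 x^3/3 + 15 x^2/2 - 6 x + 1


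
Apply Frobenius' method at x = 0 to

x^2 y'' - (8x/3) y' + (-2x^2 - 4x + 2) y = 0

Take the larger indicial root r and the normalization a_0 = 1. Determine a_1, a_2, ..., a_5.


Write in Frobenius form y'' + (p(x)/x) y' + (q(x)/x^2) y = 0:
  p(x) = -8/3,  q(x) = -2x^2 - 4x + 2.
Indicial equation: r(r-1) + (-8/3) r + (2) = 0 -> roots r_1 = 3, r_2 = 2/3.
Take r = r_1 = 3. Let y(x) = x^r sum_{n>=0} a_n x^n with a_0 = 1.
Substitute y = x^r sum a_n x^n and match x^{r+n}. The recurrence is
  D(n) a_n - 4 a_{n-1} - 2 a_{n-2} = 0,  where D(n) = (r+n)(r+n-1) + (-8/3)(r+n) + (2).
  a_n = [4 a_{n-1} + 2 a_{n-2}] / D(n).
Since the indicial polynomial factors as (r - r_1)(r - r_2), D(n) = (r_1 + n - r_1)(r_1 + n - r_2) = n(n + 7/3).
Evaluating step by step (a_0 = 1):
  n = 1: D(1) = 1(1 + 7/3) = 10/3; numerator = 4(1) = 4; a_1 = (4)/(10/3) = 6/5
  n = 2: D(2) = 2(2 + 7/3) = 26/3; numerator = 4(6/5) + 2(1) = 34/5; a_2 = (34/5)/(26/3) = 51/65
  n = 3: D(3) = 3(3 + 7/3) = 16; numerator = 4(51/65) + 2(6/5) = 72/13; a_3 = (72/13)/(16) = 9/26
  n = 4: D(4) = 4(4 + 7/3) = 76/3; numerator = 4(9/26) + 2(51/65) = 192/65; a_4 = (192/65)/(76/3) = 144/1235
  n = 5: D(5) = 5(5 + 7/3) = 110/3; numerator = 4(144/1235) + 2(9/26) = 1431/1235; a_5 = (1431/1235)/(110/3) = 4293/135850

r = 3; a_0 = 1; a_1 = 6/5; a_2 = 51/65; a_3 = 9/26; a_4 = 144/1235; a_5 = 4293/135850


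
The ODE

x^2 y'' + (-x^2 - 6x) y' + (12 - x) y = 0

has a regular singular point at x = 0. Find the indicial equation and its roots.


Divide by x^2 to reach normal form y'' + P_1(x) y' + P_2(x) y = 0 with P_1(x) = -1 - 6/x and P_2(x) = -1/x + 12/x^2.
x = 0 is a singular point because the y'-coefficient -1 - 6/x has a pole at x = 0 and the y-coefficient -1/x + 12/x^2 has a pole at x = 0.
It is a regular singular point because x P_1(x) = p(x) = -x - 6 and x^2 P_2(x) = q(x) = 12 - x are polynomials, hence analytic at x = 0.
p(0) = -6,  q(0) = 12.
Indicial equation: r(r-1) + p(0) r + q(0) = 0, i.e. r^2 + (p(0) - 1) r + q(0) = 0, i.e. r^2 - 7 r + 12 = 0.
Discriminant: (-7)^2 - 4(12) = 1, so r = (7 ± 1)/2.
Solving: r_1 = 4, r_2 = 3.

indicial: r^2 - 7 r + 12 = 0; roots r_1 = 4, r_2 = 3


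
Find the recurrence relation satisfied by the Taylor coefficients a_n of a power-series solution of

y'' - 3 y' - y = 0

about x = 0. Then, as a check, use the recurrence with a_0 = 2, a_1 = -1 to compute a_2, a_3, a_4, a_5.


Substitute y = sum_n a_n x^n.
y''(x) has coefficient (n+2)(n+1) a_{n+2} at x^n;
-3 y'(x) has coefficient -3 (n+1) a_{n+1} at x^n;
-y(x) has coefficient -1 a_n at x^n.
Matching x^n: (n+2)(n+1) a_{n+2} - 3 (n+1) a_{n+1} - 1 a_n = 0.
Thus a_{n+2} = [3 (n+1) a_{n+1} + 1 a_n] / ((n+1)(n+2)).

Check with a_0 = 2, a_1 = -1 (apply the recurrence for n = 0, 1, 2, 3): a_0 = 2, a_1 = -1, a_2 = -1/2, a_3 = -2/3, a_4 = -13/24, a_5 = -43/120.

a_(n+2) = [3 (n+1) a_(n+1) + 1 a_n] / ((n+1)(n+2)); check: a_0 = 2, a_1 = -1, a_2 = -1/2, a_3 = -2/3, a_4 = -13/24, a_5 = -43/120


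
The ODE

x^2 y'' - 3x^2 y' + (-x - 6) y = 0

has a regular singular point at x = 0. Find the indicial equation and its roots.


Divide by x^2 to reach normal form y'' + P_1(x) y' + P_2(x) y = 0 with P_1(x) = -3 and P_2(x) = -1/x - 6/x^2.
x = 0 is a singular point because the y-coefficient -1/x - 6/x^2 has a pole at x = 0.
It is a regular singular point because x P_1(x) = p(x) = -3x and x^2 P_2(x) = q(x) = -x - 6 are polynomials, hence analytic at x = 0.
p(0) = 0,  q(0) = -6.
Indicial equation: r(r-1) + p(0) r + q(0) = 0, i.e. r^2 + (p(0) - 1) r + q(0) = 0, i.e. r^2 - 1 r - 6 = 0.
Discriminant: (-1)^2 - 4(-6) = 25, so r = (1 ± 5)/2.
Solving: r_1 = 3, r_2 = -2.

indicial: r^2 - 1 r - 6 = 0; roots r_1 = 3, r_2 = -2


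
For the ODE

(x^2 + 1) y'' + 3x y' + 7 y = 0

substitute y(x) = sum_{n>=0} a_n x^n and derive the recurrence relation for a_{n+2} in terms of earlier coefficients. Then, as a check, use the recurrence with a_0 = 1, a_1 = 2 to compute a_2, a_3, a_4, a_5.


Substitute y = sum_n a_n x^n.
(1 + 1 x^2) y'' contributes (n+2)(n+1) a_{n+2} + n(n-1) a_n at x^n.
3 x y'(x) contributes 3 n a_n at x^n.
7 y(x) contributes 7 a_n at x^n.
Matching x^n: (n+2)(n+1) a_{n+2} + (n(n-1) + 3 n + 7) a_n = 0.
Thus a_{n+2} = (-n(n-1) - 3 n - 7) / ((n+1)(n+2)) * a_n.

Check with a_0 = 1, a_1 = 2 (apply the recurrence for n = 0, 1, 2, 3): a_0 = 1, a_1 = 2, a_2 = -7/2, a_3 = -10/3, a_4 = 35/8, a_5 = 11/3.

a_(n+2) = (-n(n-1) - 3 n - 7) / ((n+1)(n+2)) * a_n; check: a_0 = 1, a_1 = 2, a_2 = -7/2, a_3 = -10/3, a_4 = 35/8, a_5 = 11/3


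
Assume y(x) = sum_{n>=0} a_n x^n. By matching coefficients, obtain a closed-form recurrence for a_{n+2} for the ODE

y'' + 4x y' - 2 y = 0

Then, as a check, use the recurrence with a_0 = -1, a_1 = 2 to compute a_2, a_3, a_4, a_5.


Substitute y = sum_n a_n x^n.
y''(x) has coefficient (n+2)(n+1) a_{n+2} at x^n;
4 x y'(x) has coefficient 4 n a_n at x^n (shift);
-2 y(x) has coefficient -2 a_n at x^n.
Matching x^n: (n+2)(n+1) a_{n+2} + (4n - 2) a_n = 0.
Thus a_{n+2} = (-4n + 2) / ((n+1)(n+2)) * a_n.

Check with a_0 = -1, a_1 = 2 (apply the recurrence for n = 0, 1, 2, 3): a_0 = -1, a_1 = 2, a_2 = -1, a_3 = -2/3, a_4 = 1/2, a_5 = 1/3.

a_(n+2) = (-4n + 2) / ((n+1)(n+2)) * a_n; check: a_0 = -1, a_1 = 2, a_2 = -1, a_3 = -2/3, a_4 = 1/2, a_5 = 1/3


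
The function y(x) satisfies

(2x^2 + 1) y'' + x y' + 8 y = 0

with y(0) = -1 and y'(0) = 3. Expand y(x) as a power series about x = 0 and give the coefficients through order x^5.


Ansatz: y(x) = sum_{n>=0} a_n x^n, so y'(x) = sum_{n>=1} n a_n x^(n-1) and y''(x) = sum_{n>=2} n(n-1) a_n x^(n-2).
Substitute into P(x) y'' + Q(x) y' + R(x) y = 0 with P(x) = 2x^2 + 1, Q(x) = x, R(x) = 8, and match powers of x.
Initial conditions: a_0 = -1, a_1 = 3.
Setting the coefficient of each power of x to zero and solving order by order (substituting the coefficients already found):
  x^0: 2 a_2 + 8 a_0 = 0  ->  2 a_2 = -8 a_0 = 8  ->  a_2 = 4
  x^1: 6 a_3 + 9 a_1 = 0  ->  6 a_3 = -9 a_1 = -27  ->  a_3 = -9/2
  x^2: 12 a_4 + 14 a_2 = 0  ->  12 a_4 = -14 a_2 = -56  ->  a_4 = -14/3
  x^3: 20 a_5 + 23 a_3 = 0  ->  20 a_5 = -23 a_3 = 207/2  ->  a_5 = 207/40
Truncated series: y(x) = -1 + 3 x + 4 x^2 - (9/2) x^3 - (14/3) x^4 + (207/40) x^5 + O(x^6).

a_0 = -1; a_1 = 3; a_2 = 4; a_3 = -9/2; a_4 = -14/3; a_5 = 207/40


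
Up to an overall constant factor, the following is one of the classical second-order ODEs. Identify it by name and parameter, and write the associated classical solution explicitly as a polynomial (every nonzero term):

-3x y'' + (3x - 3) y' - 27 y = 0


All three coefficients share the factor -3; dividing through by -3 gives  x y'' + (1 - x) y' + 9 y = 0.
This matches the Laguerre equation x y'' + (1 - x) y' + n y = 0 with n = 9; the polynomial solution is L_9(x).
With y = sum_k a_k x^k, matching x^k gives (k+1)k a_{k+1} + (k+1) a_{k+1} - k a_k + n a_k = 0, i.e. (k+1)^2 a_{k+1} = (k - n) a_k = (k - 9) a_k. The right side vanishes at k = 9, so the series terminates at degree 9.
Standard normalization L_n(0) = 1 gives a_0 = 1. Work upward with a_{k+1} = (k - 9) a_k / (k+1)^2:
  a_1 = (0 - 9)(1) / 1^2 = -9/1 = -9
  a_2 = (1 - 9)(-9) / 2^2 = 72/4 = 18
  a_3 = (2 - 9)(18) / 3^2 = -126/9 = -14
  a_4 = (3 - 9)(-14) / 4^2 = 84/16 = 21/4
  a_5 = (4 - 9)(21/4) / 5^2 = (-105/4)/25 = -21/20
  a_6 = (5 - 9)(-21/20) / 6^2 = (21/5)/36 = 7/60
  a_7 = (6 - 9)(7/60) / 7^2 = (-7/20)/49 = -1/140
  a_8 = (7 - 9)(-1/140) / 8^2 = (1/70)/64 = 1/4480
  a_9 = (8 - 9)(1/4480) / 9^2 = (-1/4480)/81 = -1/362880
Hence L_9(x) = -x^9/362880 + x^8/4480 - x^7/140 + 7 x^6/60 - 21 x^5/20 + 21 x^4/4 - 14 x^3 + 18 x^2 - 9 x + 1.

L_9(x); series = -x^9/362880 + x^8/4480 - x^7/140 + 7 x^6/60 - 21 x^5/20 + 21 x^4/4 - 14 x^3 + 18 x^2 - 9 x + 1


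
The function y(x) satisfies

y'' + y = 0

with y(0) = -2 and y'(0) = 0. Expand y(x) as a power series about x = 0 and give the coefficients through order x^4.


Ansatz: y(x) = sum_{n>=0} a_n x^n, so y'(x) = sum_{n>=1} n a_n x^(n-1) and y''(x) = sum_{n>=2} n(n-1) a_n x^(n-2).
Substitute into P(x) y'' + Q(x) y' + R(x) y = 0 with P(x) = 1, Q(x) = 0, R(x) = 1, and match powers of x.
Initial conditions: a_0 = -2, a_1 = 0.
Setting the coefficient of each power of x to zero and solving order by order (substituting the coefficients already found):
  x^0: 2 a_2 + a_0 = 0  ->  2 a_2 = -a_0 = 2  ->  a_2 = 1
  x^1: 6 a_3 + a_1 = 0  ->  6 a_3 = -a_1 = 0  ->  a_3 = 0
  x^2: 12 a_4 + a_2 = 0  ->  12 a_4 = -a_2 = -1  ->  a_4 = -1/12
Truncated series: y(x) = -2 + x^2 - (1/12) x^4 + O(x^5).

a_0 = -2; a_1 = 0; a_2 = 1; a_3 = 0; a_4 = -1/12


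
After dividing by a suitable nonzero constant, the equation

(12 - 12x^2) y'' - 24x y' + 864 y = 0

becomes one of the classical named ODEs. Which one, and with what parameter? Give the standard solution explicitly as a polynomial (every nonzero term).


All three coefficients share the factor 12; dividing through by 12 gives  (1 - x^2) y'' - 2x y' + 72 y = 0.
This matches the Legendre equation (1 - x^2) y'' - 2x y' + n(n+1) y = 0 (note the -2x y' term) with n(n+1) = 72, so n = 8; the polynomial solution is P_8(x).
With y = sum_k a_k x^k, matching x^k gives (k+2)(k+1) a_{k+2} = [k(k+1) - n(n+1)] a_k = (k - 8)(k + 9) a_k. The right side vanishes at k = 8, so the series with the parity of 8 terminates at degree 8.
Standard normalization (P_n(1) = 1): leading coefficient (2n)!/(2^n (n!)^2) = 20922789888000/(256*1625702400) = 6435/128, so a_8 = 6435/128. Work downward with a_k = (k+1)(k+2) a_{k+2} / ((k - 8)(k + 9)):
  a_6 = (7)(8)(6435/128) / ((6 - 8)(6 + 9)) = (45045/16)/(-30) = -3003/32
  a_4 = (5)(6)(-3003/32) / ((4 - 8)(4 + 9)) = (-45045/16)/(-52) = 3465/64
  a_2 = (3)(4)(3465/64) / ((2 - 8)(2 + 9)) = (10395/16)/(-66) = -315/32
  a_0 = (1)(2)(-315/32) / ((0 - 8)(0 + 9)) = (-315/16)/(-72) = 35/128
Hence P_8(x) = 6435 x^8/128 - 3003 x^6/32 + 3465 x^4/64 - 315 x^2/32 + 35/128.

P_8(x); series = 6435 x^8/128 - 3003 x^6/32 + 3465 x^4/64 - 315 x^2/32 + 35/128


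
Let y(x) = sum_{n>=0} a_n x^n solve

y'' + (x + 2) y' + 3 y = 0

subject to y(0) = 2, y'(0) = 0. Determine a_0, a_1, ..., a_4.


Ansatz: y(x) = sum_{n>=0} a_n x^n, so y'(x) = sum_{n>=1} n a_n x^(n-1) and y''(x) = sum_{n>=2} n(n-1) a_n x^(n-2).
Substitute into P(x) y'' + Q(x) y' + R(x) y = 0 with P(x) = 1, Q(x) = x + 2, R(x) = 3, and match powers of x.
Initial conditions: a_0 = 2, a_1 = 0.
Setting the coefficient of each power of x to zero and solving order by order (substituting the coefficients already found):
  x^0: 2 a_2 + 2 a_1 + 3 a_0 = 0  ->  2 a_2 = -2 a_1 - 3 a_0 = -6  ->  a_2 = -3
  x^1: 6 a_3 + 4 a_2 + 4 a_1 = 0  ->  6 a_3 = -4 a_2 - 4 a_1 = 12  ->  a_3 = 2
  x^2: 12 a_4 + 6 a_3 + 5 a_2 = 0  ->  12 a_4 = -6 a_3 - 5 a_2 = 3  ->  a_4 = 1/4
Truncated series: y(x) = 2 - 3 x^2 + 2 x^3 + (1/4) x^4 + O(x^5).

a_0 = 2; a_1 = 0; a_2 = -3; a_3 = 2; a_4 = 1/4


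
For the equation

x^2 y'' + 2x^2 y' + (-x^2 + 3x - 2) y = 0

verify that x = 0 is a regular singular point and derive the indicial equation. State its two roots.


Divide by x^2 to reach normal form y'' + P_1(x) y' + P_2(x) y = 0 with P_1(x) = 2 and P_2(x) = -1 + 3/x - 2/x^2.
x = 0 is a singular point because the y-coefficient -1 + 3/x - 2/x^2 has a pole at x = 0.
It is a regular singular point because x P_1(x) = p(x) = 2x and x^2 P_2(x) = q(x) = -x^2 + 3x - 2 are polynomials, hence analytic at x = 0.
p(0) = 0,  q(0) = -2.
Indicial equation: r(r-1) + p(0) r + q(0) = 0, i.e. r^2 + (p(0) - 1) r + q(0) = 0, i.e. r^2 - 1 r - 2 = 0.
Discriminant: (-1)^2 - 4(-2) = 9, so r = (1 ± 3)/2.
Solving: r_1 = 2, r_2 = -1.

indicial: r^2 - 1 r - 2 = 0; roots r_1 = 2, r_2 = -1


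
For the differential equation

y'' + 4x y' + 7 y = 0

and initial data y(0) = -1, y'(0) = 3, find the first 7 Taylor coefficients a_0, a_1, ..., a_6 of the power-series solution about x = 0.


Ansatz: y(x) = sum_{n>=0} a_n x^n, so y'(x) = sum_{n>=1} n a_n x^(n-1) and y''(x) = sum_{n>=2} n(n-1) a_n x^(n-2).
Substitute into P(x) y'' + Q(x) y' + R(x) y = 0 with P(x) = 1, Q(x) = 4x, R(x) = 7, and match powers of x.
Initial conditions: a_0 = -1, a_1 = 3.
Setting the coefficient of each power of x to zero and solving order by order (substituting the coefficients already found):
  x^0: 2 a_2 + 7 a_0 = 0  ->  2 a_2 = -7 a_0 = 7  ->  a_2 = 7/2
  x^1: 6 a_3 + 11 a_1 = 0  ->  6 a_3 = -11 a_1 = -33  ->  a_3 = -11/2
  x^2: 12 a_4 + 15 a_2 = 0  ->  12 a_4 = -15 a_2 = -105/2  ->  a_4 = -35/8
  x^3: 20 a_5 + 19 a_3 = 0  ->  20 a_5 = -19 a_3 = 209/2  ->  a_5 = 209/40
  x^4: 30 a_6 + 23 a_4 = 0  ->  30 a_6 = -23 a_4 = 805/8  ->  a_6 = 161/48
Truncated series: y(x) = -1 + 3 x + (7/2) x^2 - (11/2) x^3 - (35/8) x^4 + (209/40) x^5 + (161/48) x^6 + O(x^7).

a_0 = -1; a_1 = 3; a_2 = 7/2; a_3 = -11/2; a_4 = -35/8; a_5 = 209/40; a_6 = 161/48


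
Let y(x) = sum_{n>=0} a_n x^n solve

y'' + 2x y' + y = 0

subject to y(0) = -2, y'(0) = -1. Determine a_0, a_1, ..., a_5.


Ansatz: y(x) = sum_{n>=0} a_n x^n, so y'(x) = sum_{n>=1} n a_n x^(n-1) and y''(x) = sum_{n>=2} n(n-1) a_n x^(n-2).
Substitute into P(x) y'' + Q(x) y' + R(x) y = 0 with P(x) = 1, Q(x) = 2x, R(x) = 1, and match powers of x.
Initial conditions: a_0 = -2, a_1 = -1.
Setting the coefficient of each power of x to zero and solving order by order (substituting the coefficients already found):
  x^0: 2 a_2 + a_0 = 0  ->  2 a_2 = -a_0 = 2  ->  a_2 = 1
  x^1: 6 a_3 + 3 a_1 = 0  ->  6 a_3 = -3 a_1 = 3  ->  a_3 = 1/2
  x^2: 12 a_4 + 5 a_2 = 0  ->  12 a_4 = -5 a_2 = -5  ->  a_4 = -5/12
  x^3: 20 a_5 + 7 a_3 = 0  ->  20 a_5 = -7 a_3 = -7/2  ->  a_5 = -7/40
Truncated series: y(x) = -2 - x + x^2 + (1/2) x^3 - (5/12) x^4 - (7/40) x^5 + O(x^6).

a_0 = -2; a_1 = -1; a_2 = 1; a_3 = 1/2; a_4 = -5/12; a_5 = -7/40


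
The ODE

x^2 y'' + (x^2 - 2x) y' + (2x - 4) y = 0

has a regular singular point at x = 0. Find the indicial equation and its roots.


Divide by x^2 to reach normal form y'' + P_1(x) y' + P_2(x) y = 0 with P_1(x) = 1 - 2/x and P_2(x) = 2/x - 4/x^2.
x = 0 is a singular point because the y'-coefficient 1 - 2/x has a pole at x = 0 and the y-coefficient 2/x - 4/x^2 has a pole at x = 0.
It is a regular singular point because x P_1(x) = p(x) = x - 2 and x^2 P_2(x) = q(x) = 2x - 4 are polynomials, hence analytic at x = 0.
p(0) = -2,  q(0) = -4.
Indicial equation: r(r-1) + p(0) r + q(0) = 0, i.e. r^2 + (p(0) - 1) r + q(0) = 0, i.e. r^2 - 3 r - 4 = 0.
Discriminant: (-3)^2 - 4(-4) = 25, so r = (3 ± 5)/2.
Solving: r_1 = 4, r_2 = -1.

indicial: r^2 - 3 r - 4 = 0; roots r_1 = 4, r_2 = -1


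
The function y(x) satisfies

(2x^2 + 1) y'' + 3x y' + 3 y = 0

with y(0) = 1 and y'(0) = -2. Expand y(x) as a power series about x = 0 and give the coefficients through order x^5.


Ansatz: y(x) = sum_{n>=0} a_n x^n, so y'(x) = sum_{n>=1} n a_n x^(n-1) and y''(x) = sum_{n>=2} n(n-1) a_n x^(n-2).
Substitute into P(x) y'' + Q(x) y' + R(x) y = 0 with P(x) = 2x^2 + 1, Q(x) = 3x, R(x) = 3, and match powers of x.
Initial conditions: a_0 = 1, a_1 = -2.
Setting the coefficient of each power of x to zero and solving order by order (substituting the coefficients already found):
  x^0: 2 a_2 + 3 a_0 = 0  ->  2 a_2 = -3 a_0 = -3  ->  a_2 = -3/2
  x^1: 6 a_3 + 6 a_1 = 0  ->  6 a_3 = -6 a_1 = 12  ->  a_3 = 2
  x^2: 12 a_4 + 13 a_2 = 0  ->  12 a_4 = -13 a_2 = 39/2  ->  a_4 = 13/8
  x^3: 20 a_5 + 24 a_3 = 0  ->  20 a_5 = -24 a_3 = -48  ->  a_5 = -12/5
Truncated series: y(x) = 1 - 2 x - (3/2) x^2 + 2 x^3 + (13/8) x^4 - (12/5) x^5 + O(x^6).

a_0 = 1; a_1 = -2; a_2 = -3/2; a_3 = 2; a_4 = 13/8; a_5 = -12/5


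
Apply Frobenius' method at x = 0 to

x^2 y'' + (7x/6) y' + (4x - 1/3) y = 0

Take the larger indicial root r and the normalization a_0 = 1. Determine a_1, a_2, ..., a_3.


Write in Frobenius form y'' + (p(x)/x) y' + (q(x)/x^2) y = 0:
  p(x) = 7/6,  q(x) = 4x - 1/3.
Indicial equation: r(r-1) + (7/6) r + (-1/3) = 0 -> roots r_1 = 1/2, r_2 = -2/3.
Take r = r_1 = 1/2. Let y(x) = x^r sum_{n>=0} a_n x^n with a_0 = 1.
Substitute y = x^r sum a_n x^n and match x^{r+n}. The recurrence is
  D(n) a_n + 4 a_{n-1} = 0,  where D(n) = (r+n)(r+n-1) + (7/6)(r+n) + (-1/3).
  a_n = -4 / D(n) * a_{n-1}.
Since the indicial polynomial factors as (r - r_1)(r - r_2), D(n) = (r_1 + n - r_1)(r_1 + n - r_2) = n(n + 7/6).
Evaluating step by step (a_0 = 1):
  n = 1: D(1) = 1(1 + 7/6) = 13/6; numerator = -4(1) = -4; a_1 = (-4)/(13/6) = -24/13
  n = 2: D(2) = 2(2 + 7/6) = 19/3; numerator = -4(-24/13) = 96/13; a_2 = (96/13)/(19/3) = 288/247
  n = 3: D(3) = 3(3 + 7/6) = 25/2; numerator = -4(288/247) = -1152/247; a_3 = (-1152/247)/(25/2) = -2304/6175

r = 1/2; a_0 = 1; a_1 = -24/13; a_2 = 288/247; a_3 = -2304/6175


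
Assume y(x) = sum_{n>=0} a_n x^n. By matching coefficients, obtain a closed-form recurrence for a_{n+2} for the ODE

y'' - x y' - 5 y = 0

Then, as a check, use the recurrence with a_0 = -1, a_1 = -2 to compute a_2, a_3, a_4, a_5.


Substitute y = sum_n a_n x^n.
y''(x) has coefficient (n+2)(n+1) a_{n+2} at x^n;
-x y'(x) has coefficient -n a_n at x^n (shift);
-5 y(x) has coefficient -5 a_n at x^n.
Matching x^n: (n+2)(n+1) a_{n+2} + (-n - 5) a_n = 0.
Thus a_{n+2} = (n + 5) / ((n+1)(n+2)) * a_n.

Check with a_0 = -1, a_1 = -2 (apply the recurrence for n = 0, 1, 2, 3): a_0 = -1, a_1 = -2, a_2 = -5/2, a_3 = -2, a_4 = -35/24, a_5 = -4/5.

a_(n+2) = (n + 5) / ((n+1)(n+2)) * a_n; check: a_0 = -1, a_1 = -2, a_2 = -5/2, a_3 = -2, a_4 = -35/24, a_5 = -4/5


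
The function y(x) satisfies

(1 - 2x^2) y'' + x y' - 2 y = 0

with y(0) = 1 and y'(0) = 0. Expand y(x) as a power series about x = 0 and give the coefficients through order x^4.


Ansatz: y(x) = sum_{n>=0} a_n x^n, so y'(x) = sum_{n>=1} n a_n x^(n-1) and y''(x) = sum_{n>=2} n(n-1) a_n x^(n-2).
Substitute into P(x) y'' + Q(x) y' + R(x) y = 0 with P(x) = 1 - 2x^2, Q(x) = x, R(x) = -2, and match powers of x.
Initial conditions: a_0 = 1, a_1 = 0.
Setting the coefficient of each power of x to zero and solving order by order (substituting the coefficients already found):
  x^0: 2 a_2 - 2 a_0 = 0  ->  2 a_2 = 2 a_0 = 2  ->  a_2 = 1
  x^1: 6 a_3 - a_1 = 0  ->  6 a_3 = a_1 = 0  ->  a_3 = 0
  x^2: 12 a_4 - 4 a_2 = 0  ->  12 a_4 = 4 a_2 = 4  ->  a_4 = 1/3
Truncated series: y(x) = 1 + x^2 + (1/3) x^4 + O(x^5).

a_0 = 1; a_1 = 0; a_2 = 1; a_3 = 0; a_4 = 1/3


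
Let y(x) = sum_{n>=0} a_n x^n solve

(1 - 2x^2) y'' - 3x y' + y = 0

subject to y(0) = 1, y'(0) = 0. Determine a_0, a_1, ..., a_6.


Ansatz: y(x) = sum_{n>=0} a_n x^n, so y'(x) = sum_{n>=1} n a_n x^(n-1) and y''(x) = sum_{n>=2} n(n-1) a_n x^(n-2).
Substitute into P(x) y'' + Q(x) y' + R(x) y = 0 with P(x) = 1 - 2x^2, Q(x) = -3x, R(x) = 1, and match powers of x.
Initial conditions: a_0 = 1, a_1 = 0.
Setting the coefficient of each power of x to zero and solving order by order (substituting the coefficients already found):
  x^0: 2 a_2 + a_0 = 0  ->  2 a_2 = -a_0 = -1  ->  a_2 = -1/2
  x^1: 6 a_3 - 2 a_1 = 0  ->  6 a_3 = 2 a_1 = 0  ->  a_3 = 0
  x^2: 12 a_4 - 9 a_2 = 0  ->  12 a_4 = 9 a_2 = -9/2  ->  a_4 = -3/8
  x^3: 20 a_5 - 20 a_3 = 0  ->  20 a_5 = 20 a_3 = 0  ->  a_5 = 0
  x^4: 30 a_6 - 35 a_4 = 0  ->  30 a_6 = 35 a_4 = -105/8  ->  a_6 = -7/16
Truncated series: y(x) = 1 - (1/2) x^2 - (3/8) x^4 - (7/16) x^6 + O(x^7).

a_0 = 1; a_1 = 0; a_2 = -1/2; a_3 = 0; a_4 = -3/8; a_5 = 0; a_6 = -7/16


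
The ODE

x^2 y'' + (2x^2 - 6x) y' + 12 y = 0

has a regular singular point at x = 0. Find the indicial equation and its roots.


Divide by x^2 to reach normal form y'' + P_1(x) y' + P_2(x) y = 0 with P_1(x) = 2 - 6/x and P_2(x) = 12/x^2.
x = 0 is a singular point because the y'-coefficient 2 - 6/x has a pole at x = 0 and the y-coefficient 12/x^2 has a pole at x = 0.
It is a regular singular point because x P_1(x) = p(x) = 2x - 6 and x^2 P_2(x) = q(x) = 12 are polynomials, hence analytic at x = 0.
p(0) = -6,  q(0) = 12.
Indicial equation: r(r-1) + p(0) r + q(0) = 0, i.e. r^2 + (p(0) - 1) r + q(0) = 0, i.e. r^2 - 7 r + 12 = 0.
Discriminant: (-7)^2 - 4(12) = 1, so r = (7 ± 1)/2.
Solving: r_1 = 4, r_2 = 3.

indicial: r^2 - 7 r + 12 = 0; roots r_1 = 4, r_2 = 3


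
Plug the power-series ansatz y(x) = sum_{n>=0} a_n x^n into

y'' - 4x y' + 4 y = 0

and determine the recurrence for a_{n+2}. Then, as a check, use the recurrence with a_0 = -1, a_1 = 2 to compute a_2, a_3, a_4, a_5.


Substitute y = sum_n a_n x^n.
y''(x) has coefficient (n+2)(n+1) a_{n+2} at x^n;
-4 x y'(x) has coefficient -4 n a_n at x^n (shift);
4 y(x) has coefficient 4 a_n at x^n.
Matching x^n: (n+2)(n+1) a_{n+2} + (-4n + 4) a_n = 0.
Thus a_{n+2} = (4n - 4) / ((n+1)(n+2)) * a_n.

Check with a_0 = -1, a_1 = 2 (apply the recurrence for n = 0, 1, 2, 3): a_0 = -1, a_1 = 2, a_2 = 2, a_3 = 0, a_4 = 2/3, a_5 = 0.

a_(n+2) = (4n - 4) / ((n+1)(n+2)) * a_n; check: a_0 = -1, a_1 = 2, a_2 = 2, a_3 = 0, a_4 = 2/3, a_5 = 0


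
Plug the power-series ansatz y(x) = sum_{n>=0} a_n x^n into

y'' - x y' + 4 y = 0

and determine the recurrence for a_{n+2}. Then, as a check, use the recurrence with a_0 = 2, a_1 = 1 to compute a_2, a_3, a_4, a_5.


Substitute y = sum_n a_n x^n.
y''(x) has coefficient (n+2)(n+1) a_{n+2} at x^n;
-x y'(x) has coefficient -n a_n at x^n (shift);
4 y(x) has coefficient 4 a_n at x^n.
Matching x^n: (n+2)(n+1) a_{n+2} + (-n + 4) a_n = 0.
Thus a_{n+2} = (n - 4) / ((n+1)(n+2)) * a_n.

Check with a_0 = 2, a_1 = 1 (apply the recurrence for n = 0, 1, 2, 3): a_0 = 2, a_1 = 1, a_2 = -4, a_3 = -1/2, a_4 = 2/3, a_5 = 1/40.

a_(n+2) = (n - 4) / ((n+1)(n+2)) * a_n; check: a_0 = 2, a_1 = 1, a_2 = -4, a_3 = -1/2, a_4 = 2/3, a_5 = 1/40


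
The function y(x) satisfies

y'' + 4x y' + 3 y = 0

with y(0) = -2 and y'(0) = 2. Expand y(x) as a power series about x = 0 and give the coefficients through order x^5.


Ansatz: y(x) = sum_{n>=0} a_n x^n, so y'(x) = sum_{n>=1} n a_n x^(n-1) and y''(x) = sum_{n>=2} n(n-1) a_n x^(n-2).
Substitute into P(x) y'' + Q(x) y' + R(x) y = 0 with P(x) = 1, Q(x) = 4x, R(x) = 3, and match powers of x.
Initial conditions: a_0 = -2, a_1 = 2.
Setting the coefficient of each power of x to zero and solving order by order (substituting the coefficients already found):
  x^0: 2 a_2 + 3 a_0 = 0  ->  2 a_2 = -3 a_0 = 6  ->  a_2 = 3
  x^1: 6 a_3 + 7 a_1 = 0  ->  6 a_3 = -7 a_1 = -14  ->  a_3 = -7/3
  x^2: 12 a_4 + 11 a_2 = 0  ->  12 a_4 = -11 a_2 = -33  ->  a_4 = -11/4
  x^3: 20 a_5 + 15 a_3 = 0  ->  20 a_5 = -15 a_3 = 35  ->  a_5 = 7/4
Truncated series: y(x) = -2 + 2 x + 3 x^2 - (7/3) x^3 - (11/4) x^4 + (7/4) x^5 + O(x^6).

a_0 = -2; a_1 = 2; a_2 = 3; a_3 = -7/3; a_4 = -11/4; a_5 = 7/4


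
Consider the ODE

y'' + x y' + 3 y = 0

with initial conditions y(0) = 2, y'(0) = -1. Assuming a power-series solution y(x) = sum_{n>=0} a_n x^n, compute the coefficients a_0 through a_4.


Ansatz: y(x) = sum_{n>=0} a_n x^n, so y'(x) = sum_{n>=1} n a_n x^(n-1) and y''(x) = sum_{n>=2} n(n-1) a_n x^(n-2).
Substitute into P(x) y'' + Q(x) y' + R(x) y = 0 with P(x) = 1, Q(x) = x, R(x) = 3, and match powers of x.
Initial conditions: a_0 = 2, a_1 = -1.
Setting the coefficient of each power of x to zero and solving order by order (substituting the coefficients already found):
  x^0: 2 a_2 + 3 a_0 = 0  ->  2 a_2 = -3 a_0 = -6  ->  a_2 = -3
  x^1: 6 a_3 + 4 a_1 = 0  ->  6 a_3 = -4 a_1 = 4  ->  a_3 = 2/3
  x^2: 12 a_4 + 5 a_2 = 0  ->  12 a_4 = -5 a_2 = 15  ->  a_4 = 5/4
Truncated series: y(x) = 2 - x - 3 x^2 + (2/3) x^3 + (5/4) x^4 + O(x^5).

a_0 = 2; a_1 = -1; a_2 = -3; a_3 = 2/3; a_4 = 5/4


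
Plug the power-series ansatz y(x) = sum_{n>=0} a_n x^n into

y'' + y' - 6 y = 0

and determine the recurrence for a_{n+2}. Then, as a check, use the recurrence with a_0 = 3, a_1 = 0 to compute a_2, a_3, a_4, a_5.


Substitute y = sum_n a_n x^n.
y''(x) has coefficient (n+2)(n+1) a_{n+2} at x^n;
y'(x) has coefficient (n+1) a_{n+1} at x^n;
-6 y(x) has coefficient -6 a_n at x^n.
Matching x^n: (n+2)(n+1) a_{n+2} + (n+1) a_{n+1} - 6 a_n = 0.
Thus a_{n+2} = [-(n+1) a_{n+1} + 6 a_n] / ((n+1)(n+2)).

Check with a_0 = 3, a_1 = 0 (apply the recurrence for n = 0, 1, 2, 3): a_0 = 3, a_1 = 0, a_2 = 9, a_3 = -3, a_4 = 21/4, a_5 = -39/20.

a_(n+2) = [-(n+1) a_(n+1) + 6 a_n] / ((n+1)(n+2)); check: a_0 = 3, a_1 = 0, a_2 = 9, a_3 = -3, a_4 = 21/4, a_5 = -39/20


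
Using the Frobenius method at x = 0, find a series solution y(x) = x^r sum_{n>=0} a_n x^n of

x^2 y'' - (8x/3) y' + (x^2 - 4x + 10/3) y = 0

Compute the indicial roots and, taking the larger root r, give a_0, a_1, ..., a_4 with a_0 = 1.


Write in Frobenius form y'' + (p(x)/x) y' + (q(x)/x^2) y = 0:
  p(x) = -8/3,  q(x) = x^2 - 4x + 10/3.
Indicial equation: r(r-1) + (-8/3) r + (10/3) = 0 -> roots r_1 = 2, r_2 = 5/3.
Take r = r_1 = 2. Let y(x) = x^r sum_{n>=0} a_n x^n with a_0 = 1.
Substitute y = x^r sum a_n x^n and match x^{r+n}. The recurrence is
  D(n) a_n - 4 a_{n-1} + 1 a_{n-2} = 0,  where D(n) = (r+n)(r+n-1) + (-8/3)(r+n) + (10/3).
  a_n = [4 a_{n-1} - 1 a_{n-2}] / D(n).
Since the indicial polynomial factors as (r - r_1)(r - r_2), D(n) = (r_1 + n - r_1)(r_1 + n - r_2) = n(n + 1/3).
Evaluating step by step (a_0 = 1):
  n = 1: D(1) = 1(1 + 1/3) = 4/3; numerator = 4(1) = 4; a_1 = (4)/(4/3) = 3
  n = 2: D(2) = 2(2 + 1/3) = 14/3; numerator = 4(3) - 1(1) = 11; a_2 = (11)/(14/3) = 33/14
  n = 3: D(3) = 3(3 + 1/3) = 10; numerator = 4(33/14) - 1(3) = 45/7; a_3 = (45/7)/(10) = 9/14
  n = 4: D(4) = 4(4 + 1/3) = 52/3; numerator = 4(9/14) - 1(33/14) = 3/14; a_4 = (3/14)/(52/3) = 9/728

r = 2; a_0 = 1; a_1 = 3; a_2 = 33/14; a_3 = 9/14; a_4 = 9/728


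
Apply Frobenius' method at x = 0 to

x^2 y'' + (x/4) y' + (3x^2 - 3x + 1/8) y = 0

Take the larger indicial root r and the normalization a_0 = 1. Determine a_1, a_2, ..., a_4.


Write in Frobenius form y'' + (p(x)/x) y' + (q(x)/x^2) y = 0:
  p(x) = 1/4,  q(x) = 3x^2 - 3x + 1/8.
Indicial equation: r(r-1) + (1/4) r + (1/8) = 0 -> roots r_1 = 1/2, r_2 = 1/4.
Take r = r_1 = 1/2. Let y(x) = x^r sum_{n>=0} a_n x^n with a_0 = 1.
Substitute y = x^r sum a_n x^n and match x^{r+n}. The recurrence is
  D(n) a_n - 3 a_{n-1} + 3 a_{n-2} = 0,  where D(n) = (r+n)(r+n-1) + (1/4)(r+n) + (1/8).
  a_n = [3 a_{n-1} - 3 a_{n-2}] / D(n).
Since the indicial polynomial factors as (r - r_1)(r - r_2), D(n) = (r_1 + n - r_1)(r_1 + n - r_2) = n(n + 1/4).
Evaluating step by step (a_0 = 1):
  n = 1: D(1) = 1(1 + 1/4) = 5/4; numerator = 3(1) = 3; a_1 = (3)/(5/4) = 12/5
  n = 2: D(2) = 2(2 + 1/4) = 9/2; numerator = 3(12/5) - 3(1) = 21/5; a_2 = (21/5)/(9/2) = 14/15
  n = 3: D(3) = 3(3 + 1/4) = 39/4; numerator = 3(14/15) - 3(12/5) = -22/5; a_3 = (-22/5)/(39/4) = -88/195
  n = 4: D(4) = 4(4 + 1/4) = 17; numerator = 3(-88/195) - 3(14/15) = -54/13; a_4 = (-54/13)/(17) = -54/221

r = 1/2; a_0 = 1; a_1 = 12/5; a_2 = 14/15; a_3 = -88/195; a_4 = -54/221


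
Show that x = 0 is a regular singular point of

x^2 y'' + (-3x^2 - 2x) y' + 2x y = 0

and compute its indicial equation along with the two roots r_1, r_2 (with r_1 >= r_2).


Divide by x^2 to reach normal form y'' + P_1(x) y' + P_2(x) y = 0 with P_1(x) = -3 - 2/x and P_2(x) = 2/x.
x = 0 is a singular point because the y'-coefficient -3 - 2/x has a pole at x = 0 and the y-coefficient 2/x has a pole at x = 0.
It is a regular singular point because x P_1(x) = p(x) = -3x - 2 and x^2 P_2(x) = q(x) = 2x are polynomials, hence analytic at x = 0.
p(0) = -2,  q(0) = 0.
Indicial equation: r(r-1) + p(0) r + q(0) = 0, i.e. r^2 + (p(0) - 1) r + q(0) = 0, i.e. r^2 - 3 r = 0.
Discriminant: (-3)^2 - 4(0) = 9, so r = (3 ± 3)/2.
Solving: r_1 = 3, r_2 = 0.

indicial: r^2 - 3 r = 0; roots r_1 = 3, r_2 = 0


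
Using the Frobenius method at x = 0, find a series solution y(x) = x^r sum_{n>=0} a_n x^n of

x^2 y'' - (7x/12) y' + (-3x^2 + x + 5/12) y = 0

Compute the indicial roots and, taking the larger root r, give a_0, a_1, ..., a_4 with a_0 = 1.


Write in Frobenius form y'' + (p(x)/x) y' + (q(x)/x^2) y = 0:
  p(x) = -7/12,  q(x) = -3x^2 + x + 5/12.
Indicial equation: r(r-1) + (-7/12) r + (5/12) = 0 -> roots r_1 = 5/4, r_2 = 1/3.
Take r = r_1 = 5/4. Let y(x) = x^r sum_{n>=0} a_n x^n with a_0 = 1.
Substitute y = x^r sum a_n x^n and match x^{r+n}. The recurrence is
  D(n) a_n + 1 a_{n-1} - 3 a_{n-2} = 0,  where D(n) = (r+n)(r+n-1) + (-7/12)(r+n) + (5/12).
  a_n = [-1 a_{n-1} + 3 a_{n-2}] / D(n).
Since the indicial polynomial factors as (r - r_1)(r - r_2), D(n) = (r_1 + n - r_1)(r_1 + n - r_2) = n(n + 11/12).
Evaluating step by step (a_0 = 1):
  n = 1: D(1) = 1(1 + 11/12) = 23/12; numerator = -1(1) = -1; a_1 = (-1)/(23/12) = -12/23
  n = 2: D(2) = 2(2 + 11/12) = 35/6; numerator = -1(-12/23) + 3(1) = 81/23; a_2 = (81/23)/(35/6) = 486/805
  n = 3: D(3) = 3(3 + 11/12) = 47/4; numerator = -1(486/805) + 3(-12/23) = -1746/805; a_3 = (-1746/805)/(47/4) = -6984/37835
  n = 4: D(4) = 4(4 + 11/12) = 59/3; numerator = -1(-6984/37835) + 3(486/805) = 15102/7567; a_4 = (15102/7567)/(59/3) = 45306/446453

r = 5/4; a_0 = 1; a_1 = -12/23; a_2 = 486/805; a_3 = -6984/37835; a_4 = 45306/446453


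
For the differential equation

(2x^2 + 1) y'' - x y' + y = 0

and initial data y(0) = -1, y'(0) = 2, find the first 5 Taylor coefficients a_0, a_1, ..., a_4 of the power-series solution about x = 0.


Ansatz: y(x) = sum_{n>=0} a_n x^n, so y'(x) = sum_{n>=1} n a_n x^(n-1) and y''(x) = sum_{n>=2} n(n-1) a_n x^(n-2).
Substitute into P(x) y'' + Q(x) y' + R(x) y = 0 with P(x) = 2x^2 + 1, Q(x) = -x, R(x) = 1, and match powers of x.
Initial conditions: a_0 = -1, a_1 = 2.
Setting the coefficient of each power of x to zero and solving order by order (substituting the coefficients already found):
  x^0: 2 a_2 + a_0 = 0  ->  2 a_2 = -a_0 = 1  ->  a_2 = 1/2
  x^1: 6 a_3 = 0  ->  a_3 = 0
  x^2: 12 a_4 + 3 a_2 = 0  ->  12 a_4 = -3 a_2 = -3/2  ->  a_4 = -1/8
Truncated series: y(x) = -1 + 2 x + (1/2) x^2 - (1/8) x^4 + O(x^5).

a_0 = -1; a_1 = 2; a_2 = 1/2; a_3 = 0; a_4 = -1/8


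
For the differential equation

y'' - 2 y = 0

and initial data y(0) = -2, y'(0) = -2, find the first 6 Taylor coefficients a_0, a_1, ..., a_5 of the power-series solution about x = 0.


Ansatz: y(x) = sum_{n>=0} a_n x^n, so y'(x) = sum_{n>=1} n a_n x^(n-1) and y''(x) = sum_{n>=2} n(n-1) a_n x^(n-2).
Substitute into P(x) y'' + Q(x) y' + R(x) y = 0 with P(x) = 1, Q(x) = 0, R(x) = -2, and match powers of x.
Initial conditions: a_0 = -2, a_1 = -2.
Setting the coefficient of each power of x to zero and solving order by order (substituting the coefficients already found):
  x^0: 2 a_2 - 2 a_0 = 0  ->  2 a_2 = 2 a_0 = -4  ->  a_2 = -2
  x^1: 6 a_3 - 2 a_1 = 0  ->  6 a_3 = 2 a_1 = -4  ->  a_3 = -2/3
  x^2: 12 a_4 - 2 a_2 = 0  ->  12 a_4 = 2 a_2 = -4  ->  a_4 = -1/3
  x^3: 20 a_5 - 2 a_3 = 0  ->  20 a_5 = 2 a_3 = -4/3  ->  a_5 = -1/15
Truncated series: y(x) = -2 - 2 x - 2 x^2 - (2/3) x^3 - (1/3) x^4 - (1/15) x^5 + O(x^6).

a_0 = -2; a_1 = -2; a_2 = -2; a_3 = -2/3; a_4 = -1/3; a_5 = -1/15


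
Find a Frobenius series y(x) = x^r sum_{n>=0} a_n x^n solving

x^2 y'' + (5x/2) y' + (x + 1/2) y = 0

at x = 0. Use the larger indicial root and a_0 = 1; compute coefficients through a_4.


Write in Frobenius form y'' + (p(x)/x) y' + (q(x)/x^2) y = 0:
  p(x) = 5/2,  q(x) = x + 1/2.
Indicial equation: r(r-1) + (5/2) r + (1/2) = 0 -> roots r_1 = -1/2, r_2 = -1.
Take r = r_1 = -1/2. Let y(x) = x^r sum_{n>=0} a_n x^n with a_0 = 1.
Substitute y = x^r sum a_n x^n and match x^{r+n}. The recurrence is
  D(n) a_n + 1 a_{n-1} = 0,  where D(n) = (r+n)(r+n-1) + (5/2)(r+n) + (1/2).
  a_n = -1 / D(n) * a_{n-1}.
Since the indicial polynomial factors as (r - r_1)(r - r_2), D(n) = (r_1 + n - r_1)(r_1 + n - r_2) = n(n + 1/2).
Evaluating step by step (a_0 = 1):
  n = 1: D(1) = 1(1 + 1/2) = 3/2; numerator = -1(1) = -1; a_1 = (-1)/(3/2) = -2/3
  n = 2: D(2) = 2(2 + 1/2) = 5; numerator = -1(-2/3) = 2/3; a_2 = (2/3)/(5) = 2/15
  n = 3: D(3) = 3(3 + 1/2) = 21/2; numerator = -1(2/15) = -2/15; a_3 = (-2/15)/(21/2) = -4/315
  n = 4: D(4) = 4(4 + 1/2) = 18; numerator = -1(-4/315) = 4/315; a_4 = (4/315)/(18) = 2/2835

r = -1/2; a_0 = 1; a_1 = -2/3; a_2 = 2/15; a_3 = -4/315; a_4 = 2/2835
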